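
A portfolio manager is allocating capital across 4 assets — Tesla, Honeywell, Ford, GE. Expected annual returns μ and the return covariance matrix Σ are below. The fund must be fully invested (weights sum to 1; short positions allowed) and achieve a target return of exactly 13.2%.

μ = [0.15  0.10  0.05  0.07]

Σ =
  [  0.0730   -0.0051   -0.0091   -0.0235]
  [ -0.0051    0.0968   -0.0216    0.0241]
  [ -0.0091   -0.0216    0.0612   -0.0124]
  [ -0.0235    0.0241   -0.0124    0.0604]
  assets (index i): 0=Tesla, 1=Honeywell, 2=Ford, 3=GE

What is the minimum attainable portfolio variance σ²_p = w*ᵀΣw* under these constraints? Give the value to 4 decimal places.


u=Σ⁻¹μ = [3.1736  1.0832  2.1584  2.4046]
v=Σ⁻¹𝟙 = [27.6055  11.3303  30.3195  29.0005]
a=μᵀu=0.860609  b=𝟙ᵀu=8.819872  c=𝟙ᵀv=98.255846  D=ac−b²=6.769747
λ₁=(c·0.132−b)/D = (98.255846·0.132−8.819872)/6.769747 = 0.613007
λ₂=(a−b·0.132)/D = (0.860609−8.819872·0.132)/6.769747 = -0.044849
w* = 0.613007·u + -0.044849·v:
  w_0 = 0.613007·3.1736 + -0.044849·27.6055 = 0.7074  (Tesla)
  w_1 = 0.613007·1.0832 + -0.044849·11.3303 = 0.1559  (Honeywell)
  w_2 = 0.613007·2.1584 + -0.044849·30.3195 = -0.0367  (Ford)
  w_3 = 0.613007·2.4046 + -0.044849·29.0005 = 0.1734  (GE)
Σw_i=1.0000  μᵀw=0.1320
σ²=wᵀΣw=λ₁·μ_p+λ₂ = 0.613007·0.132 + -0.044849 = 0.036068 ≈ 0.0361

0.0361


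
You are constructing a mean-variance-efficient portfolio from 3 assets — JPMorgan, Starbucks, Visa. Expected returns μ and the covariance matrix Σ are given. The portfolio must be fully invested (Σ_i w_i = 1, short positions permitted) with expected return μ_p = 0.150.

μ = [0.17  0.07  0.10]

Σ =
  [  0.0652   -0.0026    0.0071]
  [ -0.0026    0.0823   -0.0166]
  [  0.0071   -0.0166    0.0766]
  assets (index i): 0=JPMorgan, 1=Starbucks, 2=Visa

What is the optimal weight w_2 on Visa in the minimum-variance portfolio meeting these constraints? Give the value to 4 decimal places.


u=Σ⁻¹μ = [2.5100  1.1986  1.3326]
v=Σ⁻¹𝟙 = [14.3151  15.6526  15.1201]
a=μᵀu=0.643870  b=𝟙ᵀu=5.041258  c=𝟙ᵀv=45.087799  D=ac−b²=3.616415
λ₁=(c·0.150−b)/D = (45.087799·0.150−5.041258)/3.616415 = 0.476138
λ₂=(a−b·0.150)/D = (0.643870−5.041258·0.150)/3.616415 = -0.031058
w* = 0.476138·u + -0.031058·v:
  w_0 = 0.476138·2.5100 + -0.031058·14.3151 = 0.7505  (JPMorgan)
  w_1 = 0.476138·1.1986 + -0.031058·15.6526 = 0.0846  (Starbucks)
  w_2 = 0.476138·1.3326 + -0.031058·15.1201 = 0.1649  (Visa)
Σw_i=1.0000  μᵀw=0.1500
σ²=wᵀΣw=λ₁·μ_p+λ₂ = 0.476138·0.150 + -0.031058 = 0.040363 ≈ 0.0404

0.1649


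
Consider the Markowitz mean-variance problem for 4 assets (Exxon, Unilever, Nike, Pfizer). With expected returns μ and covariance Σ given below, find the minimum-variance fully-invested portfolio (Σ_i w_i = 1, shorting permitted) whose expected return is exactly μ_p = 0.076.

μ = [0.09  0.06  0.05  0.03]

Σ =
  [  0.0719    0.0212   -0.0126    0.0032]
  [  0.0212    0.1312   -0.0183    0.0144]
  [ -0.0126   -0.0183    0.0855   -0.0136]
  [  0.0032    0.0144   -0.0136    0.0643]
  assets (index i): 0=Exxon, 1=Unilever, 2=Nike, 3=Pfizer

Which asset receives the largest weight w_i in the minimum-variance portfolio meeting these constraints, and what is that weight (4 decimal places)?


p=Σ⁻¹μ = [1.2967  0.3194  0.9281  0.5268]
q=Σ⁻¹𝟙 = [14.5366  5.8643  17.8434  17.2894]
a=μᵀp=0.198078  b=𝟙ᵀp=3.070999  c=𝟙ᵀq=55.533644  D=ac−b²=1.568972
λ₁=(c·0.076−b)/D = (55.533644·0.076−3.070999)/1.568972 = 0.732682
λ₂=(a−b·0.076)/D = (0.198078−3.070999·0.076)/1.568972 = -0.022510
w* = 0.732682·p + -0.022510·q:
  w_0 = 0.732682·1.2967 + -0.022510·14.5366 = 0.6229  (Exxon)
  w_1 = 0.732682·0.3194 + -0.022510·5.8643 = 0.1020  (Unilever)
  w_2 = 0.732682·0.9281 + -0.022510·17.8434 = 0.2783  (Nike)
  w_3 = 0.732682·0.5268 + -0.022510·17.2894 = -0.0032  (Pfizer)
Σw_i=1.0000  μᵀw=0.0760
σ²=wᵀΣw=λ₁·μ_p+λ₂ = 0.732682·0.076 + -0.022510 = 0.033174 ≈ 0.0332

Exxon (0.6229)


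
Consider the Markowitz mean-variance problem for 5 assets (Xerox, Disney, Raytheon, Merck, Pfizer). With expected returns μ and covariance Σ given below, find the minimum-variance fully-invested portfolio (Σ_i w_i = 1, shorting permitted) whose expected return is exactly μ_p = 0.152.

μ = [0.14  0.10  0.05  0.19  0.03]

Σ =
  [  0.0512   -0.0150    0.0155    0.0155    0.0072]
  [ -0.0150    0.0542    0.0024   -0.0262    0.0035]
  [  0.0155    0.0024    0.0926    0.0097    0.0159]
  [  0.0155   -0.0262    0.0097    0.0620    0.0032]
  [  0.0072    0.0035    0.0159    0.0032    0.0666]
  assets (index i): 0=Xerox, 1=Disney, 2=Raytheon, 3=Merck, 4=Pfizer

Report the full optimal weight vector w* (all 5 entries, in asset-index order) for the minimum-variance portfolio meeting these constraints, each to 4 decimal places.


p=Σ⁻¹μ = [2.9971  4.8704  -0.5179  4.4658  -0.2204]
q=Σ⁻¹𝟙 = [20.3394  35.5967  2.2470  25.2605  9.1953]
a=μᵀp=1.722617  b=𝟙ᵀp=11.594889  c=𝟙ᵀq=92.638898  D=ac−b²=25.139876
λ₁=(c·0.152−b)/D = (92.638898·0.152−11.594889)/25.139876 = 0.098896
λ₂=(a−b·0.152)/D = (1.722617−11.594889·0.152)/25.139876 = -0.001583
w* = 0.098896·p + -0.001583·q:
  w_0 = 0.098896·2.9971 + -0.001583·20.3394 = 0.2642  (Xerox)
  w_1 = 0.098896·4.8704 + -0.001583·35.5967 = 0.4253  (Disney)
  w_2 = 0.098896·-0.5179 + -0.001583·2.2470 = -0.0548  (Raytheon)
  w_3 = 0.098896·4.4658 + -0.001583·25.2605 = 0.4016  (Merck)
  w_4 = 0.098896·-0.2204 + -0.001583·9.1953 = -0.0364  (Pfizer)
Σw_i=1.0000  μᵀw=0.1520
σ²=wᵀΣw=λ₁·μ_p+λ₂ = 0.098896·0.152 + -0.001583 = 0.013449 ≈ 0.0134

0.2642  0.4253  -0.0548  0.4016  -0.0364


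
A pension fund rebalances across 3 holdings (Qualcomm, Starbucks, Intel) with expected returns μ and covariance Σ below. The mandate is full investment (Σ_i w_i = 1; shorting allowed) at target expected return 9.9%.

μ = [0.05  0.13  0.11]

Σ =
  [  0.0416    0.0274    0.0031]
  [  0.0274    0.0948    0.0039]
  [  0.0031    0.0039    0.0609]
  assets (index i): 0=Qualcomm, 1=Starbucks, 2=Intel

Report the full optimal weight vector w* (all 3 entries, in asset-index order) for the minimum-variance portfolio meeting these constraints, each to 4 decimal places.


g=Σ⁻¹μ = [0.2685  1.2232  1.7142]
h=Σ⁻¹𝟙 = [20.2230  4.0811  15.1296]
a=μᵀg=0.361005  b=𝟙ᵀg=3.205944  c=𝟙ᵀh=39.433666  D=ac−b²=3.957687
λ₁=(c·0.099−b)/D = (39.433666·0.099−3.205944)/3.957687 = 0.176363
λ₂=(a−b·0.099)/D = (0.361005−3.205944·0.099)/3.957687 = 0.011021
w* = 0.176363·g + 0.011021·h:
  w_0 = 0.176363·0.2685 + 0.011021·20.2230 = 0.2702  (Qualcomm)
  w_1 = 0.176363·1.2232 + 0.011021·4.0811 = 0.2607  (Starbucks)
  w_2 = 0.176363·1.7142 + 0.011021·15.1296 = 0.4691  (Intel)
Σw_i=1.0000  μᵀw=0.0990
σ²=wᵀΣw=λ₁·μ_p+λ₂ = 0.176363·0.099 + 0.011021 = 0.028481 ≈ 0.0285

0.2702  0.2607  0.4691


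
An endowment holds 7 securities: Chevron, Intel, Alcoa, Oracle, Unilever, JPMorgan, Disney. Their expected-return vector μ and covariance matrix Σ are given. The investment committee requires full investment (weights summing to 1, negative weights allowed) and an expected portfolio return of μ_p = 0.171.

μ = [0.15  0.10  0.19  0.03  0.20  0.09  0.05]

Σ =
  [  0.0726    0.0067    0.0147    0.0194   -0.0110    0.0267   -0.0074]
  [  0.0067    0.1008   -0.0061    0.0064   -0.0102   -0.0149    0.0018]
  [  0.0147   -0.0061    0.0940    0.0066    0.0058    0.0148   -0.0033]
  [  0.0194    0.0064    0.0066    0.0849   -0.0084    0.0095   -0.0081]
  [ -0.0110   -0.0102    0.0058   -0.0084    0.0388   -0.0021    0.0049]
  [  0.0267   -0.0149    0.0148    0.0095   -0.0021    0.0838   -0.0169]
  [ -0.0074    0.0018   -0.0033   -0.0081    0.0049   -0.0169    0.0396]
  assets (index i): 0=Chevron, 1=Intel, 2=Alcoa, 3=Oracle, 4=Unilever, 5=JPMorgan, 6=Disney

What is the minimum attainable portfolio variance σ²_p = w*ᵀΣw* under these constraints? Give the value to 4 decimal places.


u=Σ⁻¹μ = [2.3522  1.5940  1.2984  0.2292  5.9640  0.7804  1.3799]
v=Σ⁻¹𝟙 = [10.1153  13.7270  5.7930  12.3399  30.8115  16.0697  32.5711]
a=μᵀu=2.097821  b=𝟙ᵀu=13.597992  c=𝟙ᵀv=121.427540  D=ac−b²=69.827824
λ₁=(c·0.171−b)/D = (121.427540·0.171−13.597992)/69.827824 = 0.102626
λ₂=(a−b·0.171)/D = (2.097821−13.597992·0.171)/69.827824 = -0.003257
w* = 0.102626·u + -0.003257·v:
  w_0 = 0.102626·2.3522 + -0.003257·10.1153 = 0.2084  (Chevron)
  w_1 = 0.102626·1.5940 + -0.003257·13.7270 = 0.1189  (Intel)
  w_2 = 0.102626·1.2984 + -0.003257·5.7930 = 0.1144  (Alcoa)
  w_3 = 0.102626·0.2292 + -0.003257·12.3399 = -0.0167  (Oracle)
  w_4 = 0.102626·5.9640 + -0.003257·30.8115 = 0.5117  (Unilever)
  w_5 = 0.102626·0.7804 + -0.003257·16.0697 = 0.0277  (JPMorgan)
  w_6 = 0.102626·1.3799 + -0.003257·32.5711 = 0.0355  (Disney)
Σw_i=1.0000  μᵀw=0.1710
σ²=wᵀΣw=λ₁·μ_p+λ₂ = 0.102626·0.171 + -0.003257 = 0.014292 ≈ 0.0143

0.0143


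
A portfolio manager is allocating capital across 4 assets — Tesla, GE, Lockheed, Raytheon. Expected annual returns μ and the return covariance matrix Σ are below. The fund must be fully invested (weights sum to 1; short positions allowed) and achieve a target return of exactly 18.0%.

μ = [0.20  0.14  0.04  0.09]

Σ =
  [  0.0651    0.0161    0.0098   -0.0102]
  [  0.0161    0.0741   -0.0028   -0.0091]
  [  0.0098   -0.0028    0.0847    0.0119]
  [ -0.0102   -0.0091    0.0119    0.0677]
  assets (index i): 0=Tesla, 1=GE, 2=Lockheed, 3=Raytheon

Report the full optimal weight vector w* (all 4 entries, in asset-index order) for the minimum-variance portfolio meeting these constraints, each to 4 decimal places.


p=Σ⁻¹μ = [3.0395  1.4709  -0.1125  2.0048]
q=Σ⁻¹𝟙 = [13.5947  12.9547  8.2579  17.1091]
a=μᵀp=0.989756  b=𝟙ᵀp=6.402725  c=𝟙ᵀq=51.916356  D=ac−b²=10.389615
λ₁=(c·0.180−b)/D = (51.916356·0.180−6.402725)/10.389615 = 0.283188
λ₂=(a−b·0.180)/D = (0.989756−6.402725·0.180)/10.389615 = -0.015663
w* = 0.283188·p + -0.015663·q:
  w_0 = 0.283188·3.0395 + -0.015663·13.5947 = 0.6478  (Tesla)
  w_1 = 0.283188·1.4709 + -0.015663·12.9547 = 0.2136  (GE)
  w_2 = 0.283188·-0.1125 + -0.015663·8.2579 = -0.1612  (Lockheed)
  w_3 = 0.283188·2.0048 + -0.015663·17.1091 = 0.2998  (Raytheon)
Σw_i=1.0000  μᵀw=0.1800
σ²=wᵀΣw=λ₁·μ_p+λ₂ = 0.283188·0.180 + -0.015663 = 0.035311 ≈ 0.0353

0.6478  0.2136  -0.1612  0.2998


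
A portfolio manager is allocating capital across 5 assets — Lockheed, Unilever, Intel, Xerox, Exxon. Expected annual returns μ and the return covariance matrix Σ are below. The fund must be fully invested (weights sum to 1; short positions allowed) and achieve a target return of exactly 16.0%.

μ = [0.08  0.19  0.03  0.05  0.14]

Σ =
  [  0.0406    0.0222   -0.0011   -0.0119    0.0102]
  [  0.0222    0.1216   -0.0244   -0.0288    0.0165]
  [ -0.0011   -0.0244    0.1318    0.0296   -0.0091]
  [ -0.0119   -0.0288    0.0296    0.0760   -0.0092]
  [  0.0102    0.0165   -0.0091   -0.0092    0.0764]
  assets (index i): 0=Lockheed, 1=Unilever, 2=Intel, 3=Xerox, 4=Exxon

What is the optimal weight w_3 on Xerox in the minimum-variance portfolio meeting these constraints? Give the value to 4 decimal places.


0.1766

x=Σ⁻¹μ = [1.1802  1.5512  0.2942  1.5043  1.5561]
y=Σ⁻¹𝟙 = [23.0709  8.1426  5.8056  18.9535  11.2242]
a=μᵀx=0.691037  b=𝟙ᵀx=6.086003  c=𝟙ᵀy=67.196856  D=ac−b²=9.396104
λ₁=(c·0.160−b)/D = (67.196856·0.160−6.086003)/9.396104 = 0.496535
λ₂=(a−b·0.160)/D = (0.691037−6.086003·0.160)/9.396104 = -0.030089
w* = 0.496535·x + -0.030089·y:
  w_0 = 0.496535·1.1802 + -0.030089·23.0709 = -0.1082  (Lockheed)
  w_1 = 0.496535·1.5512 + -0.030089·8.1426 = 0.5252  (Unilever)
  w_2 = 0.496535·0.2942 + -0.030089·5.8056 = -0.0286  (Intel)
  w_3 = 0.496535·1.5043 + -0.030089·18.9535 = 0.1766  (Xerox)
  w_4 = 0.496535·1.5561 + -0.030089·11.2242 = 0.4349  (Exxon)
Σw_i=1.0000  μᵀw=0.1600
σ²=wᵀΣw=λ₁·μ_p+λ₂ = 0.496535·0.160 + -0.030089 = 0.049356 ≈ 0.0494


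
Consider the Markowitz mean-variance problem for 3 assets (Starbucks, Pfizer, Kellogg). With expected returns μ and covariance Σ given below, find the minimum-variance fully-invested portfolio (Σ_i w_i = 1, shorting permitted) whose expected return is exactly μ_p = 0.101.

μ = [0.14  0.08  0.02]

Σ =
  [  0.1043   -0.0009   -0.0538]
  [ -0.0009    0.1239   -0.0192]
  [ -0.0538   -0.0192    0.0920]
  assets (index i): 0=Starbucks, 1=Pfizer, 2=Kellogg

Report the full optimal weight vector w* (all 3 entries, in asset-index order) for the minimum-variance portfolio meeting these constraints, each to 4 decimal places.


0.5844  0.1811  0.2344

g=Σ⁻¹μ = [2.2372  0.9284  1.7194]
h=Σ⁻¹𝟙 = [23.8375  12.4927  27.4165]
a=μᵀg=0.421867  b=𝟙ᵀg=4.884999  c=𝟙ᵀh=63.746742  D=ac−b²=3.029432
λ₁=(c·0.101−b)/D = (63.746742·0.101−4.884999)/3.029432 = 0.512777
λ₂=(a−b·0.101)/D = (0.421867−4.884999·0.101)/3.029432 = -0.023608
w* = 0.512777·g + -0.023608·h:
  w_0 = 0.512777·2.2372 + -0.023608·23.8375 = 0.5844  (Starbucks)
  w_1 = 0.512777·0.9284 + -0.023608·12.4927 = 0.1811  (Pfizer)
  w_2 = 0.512777·1.7194 + -0.023608·27.4165 = 0.2344  (Kellogg)
Σw_i=1.0000  μᵀw=0.1010
σ²=wᵀΣw=λ₁·μ_p+λ₂ = 0.512777·0.101 + -0.023608 = 0.028183 ≈ 0.0282


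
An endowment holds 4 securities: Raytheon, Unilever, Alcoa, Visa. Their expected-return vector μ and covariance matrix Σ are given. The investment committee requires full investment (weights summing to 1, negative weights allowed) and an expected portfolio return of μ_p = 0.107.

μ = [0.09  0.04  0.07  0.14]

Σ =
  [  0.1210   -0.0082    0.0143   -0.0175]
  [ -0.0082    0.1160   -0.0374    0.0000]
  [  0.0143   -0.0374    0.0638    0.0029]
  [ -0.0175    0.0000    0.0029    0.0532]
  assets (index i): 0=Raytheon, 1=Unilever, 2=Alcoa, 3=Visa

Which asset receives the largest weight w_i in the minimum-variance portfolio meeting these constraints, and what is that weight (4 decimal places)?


Visa (0.5237)

u=Σ⁻¹μ = [1.0798  0.8065  1.1951  2.9216]
v=Σ⁻¹𝟙 = [9.7659  16.4661  22.1922  20.7997]
a=μᵀu=0.622123  b=𝟙ᵀu=6.002985  c=𝟙ᵀv=69.223863  D=ac−b²=7.029916
λ₁=(c·0.107−b)/D = (69.223863·0.107−6.002985)/7.029916 = 0.199713
λ₂=(a−b·0.107)/D = (0.622123−6.002985·0.107)/7.029916 = -0.002873
w* = 0.199713·u + -0.002873·v:
  w_0 = 0.199713·1.0798 + -0.002873·9.7659 = 0.1876  (Raytheon)
  w_1 = 0.199713·0.8065 + -0.002873·16.4661 = 0.1138  (Unilever)
  w_2 = 0.199713·1.1951 + -0.002873·22.1922 = 0.1749  (Alcoa)
  w_3 = 0.199713·2.9216 + -0.002873·20.7997 = 0.5237  (Visa)
Σw_i=1.0000  μᵀw=0.1070
σ²=wᵀΣw=λ₁·μ_p+λ₂ = 0.199713·0.107 + -0.002873 = 0.018496 ≈ 0.0185


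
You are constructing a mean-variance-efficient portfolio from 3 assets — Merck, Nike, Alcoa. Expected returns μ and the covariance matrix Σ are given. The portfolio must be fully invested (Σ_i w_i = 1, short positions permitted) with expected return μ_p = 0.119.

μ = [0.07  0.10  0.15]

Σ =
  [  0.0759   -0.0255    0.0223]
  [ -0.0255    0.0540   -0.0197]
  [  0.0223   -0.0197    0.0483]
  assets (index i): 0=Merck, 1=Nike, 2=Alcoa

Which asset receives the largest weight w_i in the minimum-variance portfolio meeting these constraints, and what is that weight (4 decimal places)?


Alcoa (0.4519)

u=Σ⁻¹μ = [0.9752  3.8546  4.2275]
v=Σ⁻¹𝟙 = [17.4187  36.8457  27.6899]
a=μᵀu=1.087856  b=𝟙ᵀu=9.057370  c=𝟙ᵀv=81.954355  D=ac−b²=7.118560
λ₁=(c·0.119−b)/D = (81.954355·0.119−9.057370)/7.118560 = 0.097660
λ₂=(a−b·0.119)/D = (1.087856−9.057370·0.119)/7.118560 = 0.001409
w* = 0.097660·u + 0.001409·v:
  w_0 = 0.097660·0.9752 + 0.001409·17.4187 = 0.1198  (Merck)
  w_1 = 0.097660·3.8546 + 0.001409·36.8457 = 0.4284  (Nike)
  w_2 = 0.097660·4.2275 + 0.001409·27.6899 = 0.4519  (Alcoa)
Σw_i=1.0000  μᵀw=0.1190
σ²=wᵀΣw=λ₁·μ_p+λ₂ = 0.097660·0.119 + 0.001409 = 0.013030 ≈ 0.0130


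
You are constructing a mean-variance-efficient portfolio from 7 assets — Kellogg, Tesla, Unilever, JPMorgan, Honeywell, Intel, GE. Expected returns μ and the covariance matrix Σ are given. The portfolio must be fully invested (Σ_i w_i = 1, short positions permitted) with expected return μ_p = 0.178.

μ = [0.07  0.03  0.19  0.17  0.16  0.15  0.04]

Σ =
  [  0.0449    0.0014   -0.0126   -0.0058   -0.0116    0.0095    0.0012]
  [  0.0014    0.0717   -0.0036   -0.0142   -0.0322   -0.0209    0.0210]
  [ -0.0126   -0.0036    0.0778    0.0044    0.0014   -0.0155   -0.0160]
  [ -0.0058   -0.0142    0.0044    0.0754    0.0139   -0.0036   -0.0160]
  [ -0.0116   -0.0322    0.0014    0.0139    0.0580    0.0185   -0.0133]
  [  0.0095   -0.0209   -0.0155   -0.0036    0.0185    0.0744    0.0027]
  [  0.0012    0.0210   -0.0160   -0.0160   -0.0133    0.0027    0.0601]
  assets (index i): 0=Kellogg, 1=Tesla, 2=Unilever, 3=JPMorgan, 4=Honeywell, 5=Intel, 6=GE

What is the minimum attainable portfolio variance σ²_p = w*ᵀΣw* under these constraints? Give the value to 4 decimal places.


0.0243

u=Σ⁻¹μ = [3.4081  2.9544  3.7797  2.6413  4.1254  2.2246  2.0876]
v=Σ⁻¹𝟙 = [37.6899  32.6083  26.4739  19.4896  38.8764  13.6830  24.7175]
a=μᵀu=2.571629  b=𝟙ᵀu=21.221183  c=𝟙ᵀv=193.538612  D=ac−b²=47.370994
λ₁=(c·0.178−b)/D = (193.538612·0.178−21.221183)/47.370994 = 0.279257
λ₂=(a−b·0.178)/D = (2.571629−21.221183·0.178)/47.370994 = -0.025453
w* = 0.279257·u + -0.025453·v:
  w_0 = 0.279257·3.4081 + -0.025453·37.6899 = -0.0076  (Kellogg)
  w_1 = 0.279257·2.9544 + -0.025453·32.6083 = -0.0049  (Tesla)
  w_2 = 0.279257·3.7797 + -0.025453·26.4739 = 0.3817  (Unilever)
  w_3 = 0.279257·2.6413 + -0.025453·19.4896 = 0.2415  (JPMorgan)
  w_4 = 0.279257·4.1254 + -0.025453·38.8764 = 0.1625  (Honeywell)
  w_5 = 0.279257·2.2246 + -0.025453·13.6830 = 0.2730  (Intel)
  w_6 = 0.279257·2.0876 + -0.025453·24.7175 = -0.0462  (GE)
Σw_i=1.0000  μᵀw=0.1780
σ²=wᵀΣw=λ₁·μ_p+λ₂ = 0.279257·0.178 + -0.025453 = 0.024255 ≈ 0.0243


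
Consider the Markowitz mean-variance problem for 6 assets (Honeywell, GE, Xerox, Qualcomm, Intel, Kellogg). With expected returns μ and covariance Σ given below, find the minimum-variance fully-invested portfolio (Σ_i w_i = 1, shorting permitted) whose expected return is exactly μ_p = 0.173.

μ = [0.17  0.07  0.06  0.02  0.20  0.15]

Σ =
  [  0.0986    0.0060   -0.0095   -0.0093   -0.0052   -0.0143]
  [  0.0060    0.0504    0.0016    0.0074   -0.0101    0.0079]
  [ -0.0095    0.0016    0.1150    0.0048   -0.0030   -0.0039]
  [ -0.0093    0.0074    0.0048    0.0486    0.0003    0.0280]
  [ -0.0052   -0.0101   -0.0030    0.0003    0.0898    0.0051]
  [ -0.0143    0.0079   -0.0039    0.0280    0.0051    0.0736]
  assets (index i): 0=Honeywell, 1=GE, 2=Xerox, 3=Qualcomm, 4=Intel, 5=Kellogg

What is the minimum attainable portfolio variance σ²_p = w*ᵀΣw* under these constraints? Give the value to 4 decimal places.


0.0224

u=Σ⁻¹μ = [2.1334  1.3254  0.8682  -0.9538  2.3869  2.5538]
v=Σ⁻¹𝟙 = [13.3258  17.2271  9.5811  14.6904  13.6447  8.3004]
a=μᵀu=1.348933  b=𝟙ᵀu=8.313959  c=𝟙ᵀv=76.769514  D=ac−b²=34.434999
λ₁=(c·0.173−b)/D = (76.769514·0.173−8.313959)/34.434999 = 0.144248
λ₂=(a−b·0.173)/D = (1.348933−8.313959·0.173)/34.434999 = -0.002596
w* = 0.144248·u + -0.002596·v:
  w_0 = 0.144248·2.1334 + -0.002596·13.3258 = 0.2732  (Honeywell)
  w_1 = 0.144248·1.3254 + -0.002596·17.2271 = 0.1465  (GE)
  w_2 = 0.144248·0.8682 + -0.002596·9.5811 = 0.1004  (Xerox)
  w_3 = 0.144248·-0.9538 + -0.002596·14.6904 = -0.1757  (Qualcomm)
  w_4 = 0.144248·2.3869 + -0.002596·13.6447 = 0.3089  (Intel)
  w_5 = 0.144248·2.5538 + -0.002596·8.3004 = 0.3468  (Kellogg)
Σw_i=1.0000  μᵀw=0.1730
σ²=wᵀΣw=λ₁·μ_p+λ₂ = 0.144248·0.173 + -0.002596 = 0.022359 ≈ 0.0224


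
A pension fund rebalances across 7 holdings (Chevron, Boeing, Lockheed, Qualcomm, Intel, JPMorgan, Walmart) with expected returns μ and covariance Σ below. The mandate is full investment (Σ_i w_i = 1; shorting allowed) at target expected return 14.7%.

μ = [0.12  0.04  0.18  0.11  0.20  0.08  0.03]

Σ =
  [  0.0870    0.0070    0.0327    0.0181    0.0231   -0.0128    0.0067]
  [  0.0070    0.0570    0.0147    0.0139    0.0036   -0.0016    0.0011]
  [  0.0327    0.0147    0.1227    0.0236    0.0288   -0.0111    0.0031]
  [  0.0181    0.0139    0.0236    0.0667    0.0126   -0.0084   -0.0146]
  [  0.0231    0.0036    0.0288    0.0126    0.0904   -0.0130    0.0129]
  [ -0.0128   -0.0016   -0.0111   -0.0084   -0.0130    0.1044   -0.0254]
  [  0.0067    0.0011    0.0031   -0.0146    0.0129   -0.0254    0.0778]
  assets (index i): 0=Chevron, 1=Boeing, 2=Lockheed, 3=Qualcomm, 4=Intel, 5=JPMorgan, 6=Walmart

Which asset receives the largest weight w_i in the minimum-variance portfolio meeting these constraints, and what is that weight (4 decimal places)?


u=Σ⁻¹μ = [0.5105  0.0536  0.7857  1.2196  1.7606  1.4019  0.7042]
v=Σ⁻¹𝟙 = [6.0770  12.2868  1.7434  15.5532  5.9979  17.4940  19.7226]
a=μᵀu=0.824392  b=𝟙ᵀu=6.436149  c=𝟙ᵀv=78.874818  D=ac−b²=23.599771
λ₁=(c·0.147−b)/D = (78.874818·0.147−6.436149)/23.599771 = 0.218580
λ₂=(a−b·0.147)/D = (0.824392−6.436149·0.147)/23.599771 = -0.005158
w* = 0.218580·u + -0.005158·v:
  w_0 = 0.218580·0.5105 + -0.005158·6.0770 = 0.0802  (Chevron)
  w_1 = 0.218580·0.0536 + -0.005158·12.2868 = -0.0517  (Boeing)
  w_2 = 0.218580·0.7857 + -0.005158·1.7434 = 0.1628  (Lockheed)
  w_3 = 0.218580·1.2196 + -0.005158·15.5532 = 0.1864  (Qualcomm)
  w_4 = 0.218580·1.7606 + -0.005158·5.9979 = 0.3539  (Intel)
  w_5 = 0.218580·1.4019 + -0.005158·17.4940 = 0.2162  (JPMorgan)
  w_6 = 0.218580·0.7042 + -0.005158·19.7226 = 0.0522  (Walmart)
Σw_i=1.0000  μᵀw=0.1470
σ²=wᵀΣw=λ₁·μ_p+λ₂ = 0.218580·0.147 + -0.005158 = 0.026974 ≈ 0.0270

Intel (0.3539)


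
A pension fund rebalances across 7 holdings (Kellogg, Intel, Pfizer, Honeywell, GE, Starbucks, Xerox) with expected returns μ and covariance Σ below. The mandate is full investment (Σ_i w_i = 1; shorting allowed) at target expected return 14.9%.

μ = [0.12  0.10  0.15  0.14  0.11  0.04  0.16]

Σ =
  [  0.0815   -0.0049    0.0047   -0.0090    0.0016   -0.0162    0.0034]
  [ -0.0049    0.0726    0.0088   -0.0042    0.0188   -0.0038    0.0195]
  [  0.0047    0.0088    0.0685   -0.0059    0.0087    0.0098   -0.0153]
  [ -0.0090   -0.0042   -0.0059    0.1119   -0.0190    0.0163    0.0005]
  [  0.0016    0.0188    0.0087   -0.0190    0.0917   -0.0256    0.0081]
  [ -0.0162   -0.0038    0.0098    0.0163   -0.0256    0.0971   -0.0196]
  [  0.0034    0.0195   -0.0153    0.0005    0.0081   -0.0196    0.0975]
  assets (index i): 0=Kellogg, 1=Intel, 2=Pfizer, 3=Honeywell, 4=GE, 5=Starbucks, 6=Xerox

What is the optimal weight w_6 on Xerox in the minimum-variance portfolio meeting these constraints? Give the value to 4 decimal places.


0.2703

g=Σ⁻¹μ = [1.6266  0.5082  2.2837  1.5936  1.2701  0.9263  1.9136]
h=Σ⁻¹𝟙 = [15.7253  8.1075  12.0840  11.0351  13.5597  16.1750  12.0513]
a=μᵀg=1.294605  b=𝟙ᵀg=10.122076  c=𝟙ᵀh=88.737932  D=ac−b²=12.424115
λ₁=(c·0.149−b)/D = (88.737932·0.149−10.122076)/12.424115 = 0.249505
λ₂=(a−b·0.149)/D = (1.294605−10.122076·0.149)/12.424115 = -0.017191
w* = 0.249505·g + -0.017191·h:
  w_0 = 0.249505·1.6266 + -0.017191·15.7253 = 0.1355  (Kellogg)
  w_1 = 0.249505·0.5082 + -0.017191·8.1075 = -0.0126  (Intel)
  w_2 = 0.249505·2.2837 + -0.017191·12.0840 = 0.3621  (Pfizer)
  w_3 = 0.249505·1.5936 + -0.017191·11.0351 = 0.2079  (Honeywell)
  w_4 = 0.249505·1.2701 + -0.017191·13.5597 = 0.0838  (GE)
  w_5 = 0.249505·0.9263 + -0.017191·16.1750 = -0.0469  (Starbucks)
  w_6 = 0.249505·1.9136 + -0.017191·12.0513 = 0.2703  (Xerox)
Σw_i=1.0000  μᵀw=0.1490
σ²=wᵀΣw=λ₁·μ_p+λ₂ = 0.249505·0.149 + -0.017191 = 0.019985 ≈ 0.0200


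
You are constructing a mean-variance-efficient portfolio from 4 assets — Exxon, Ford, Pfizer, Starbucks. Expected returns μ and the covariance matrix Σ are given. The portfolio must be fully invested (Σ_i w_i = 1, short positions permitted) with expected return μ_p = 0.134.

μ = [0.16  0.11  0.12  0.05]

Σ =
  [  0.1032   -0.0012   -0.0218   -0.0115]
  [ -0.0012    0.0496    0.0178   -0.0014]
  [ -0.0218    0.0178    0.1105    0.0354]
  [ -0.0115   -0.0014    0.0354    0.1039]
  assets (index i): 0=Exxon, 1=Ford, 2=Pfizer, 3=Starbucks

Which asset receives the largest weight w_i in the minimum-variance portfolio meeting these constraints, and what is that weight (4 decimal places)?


Exxon (0.4144)

x=Σ⁻¹μ = [1.8291  1.9044  1.0246  0.3602]
y=Σ⁻¹𝟙 = [12.0952  18.7777  5.4082  9.3738]
a=μᵀx=0.643118  b=𝟙ᵀx=5.118452  c=𝟙ᵀy=45.654853  D=ac−b²=3.162908
λ₁=(c·0.134−b)/D = (45.654853·0.134−5.118452)/3.162908 = 0.315943
λ₂=(a−b·0.134)/D = (0.643118−5.118452·0.134)/3.162908 = -0.013517
w* = 0.315943·x + -0.013517·y:
  w_0 = 0.315943·1.8291 + -0.013517·12.0952 = 0.4144  (Exxon)
  w_1 = 0.315943·1.9044 + -0.013517·18.7777 = 0.3479  (Ford)
  w_2 = 0.315943·1.0246 + -0.013517·5.4082 = 0.2506  (Pfizer)
  w_3 = 0.315943·0.3602 + -0.013517·9.3738 = -0.0129  (Starbucks)
Σw_i=1.0000  μᵀw=0.1340
σ²=wᵀΣw=λ₁·μ_p+λ₂ = 0.315943·0.134 + -0.013517 = 0.028819 ≈ 0.0288


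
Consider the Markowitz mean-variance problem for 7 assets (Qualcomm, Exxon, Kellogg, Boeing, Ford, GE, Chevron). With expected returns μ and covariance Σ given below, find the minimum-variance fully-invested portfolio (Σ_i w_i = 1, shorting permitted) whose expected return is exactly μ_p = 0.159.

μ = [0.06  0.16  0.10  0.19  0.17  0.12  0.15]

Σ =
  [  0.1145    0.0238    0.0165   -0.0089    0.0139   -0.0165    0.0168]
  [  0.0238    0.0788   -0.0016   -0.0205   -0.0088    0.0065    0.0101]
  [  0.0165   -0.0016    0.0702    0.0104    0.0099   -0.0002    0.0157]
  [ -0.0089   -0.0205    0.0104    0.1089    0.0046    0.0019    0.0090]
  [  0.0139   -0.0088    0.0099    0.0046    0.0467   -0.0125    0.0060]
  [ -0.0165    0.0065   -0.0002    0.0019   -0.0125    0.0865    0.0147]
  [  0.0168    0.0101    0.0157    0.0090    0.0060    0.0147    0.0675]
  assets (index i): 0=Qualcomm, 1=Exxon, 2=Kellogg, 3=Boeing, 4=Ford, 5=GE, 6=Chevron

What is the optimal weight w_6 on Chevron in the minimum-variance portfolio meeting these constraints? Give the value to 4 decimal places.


0.0597

u=Σ⁻¹μ = [-0.4303  2.9299  0.5224  1.9361  4.3279  1.5345  0.7924]
v=Σ⁻¹𝟙 = [3.7631  15.4550  8.1894  10.1091  23.7581  13.8043  3.1949]
a=μᵀu=1.901810  b=𝟙ᵀu=11.612889  c=𝟙ᵀv=78.273966  D=ac−b²=14.003015
λ₁=(c·0.159−b)/D = (78.273966·0.159−11.612889)/14.003015 = 0.059464
λ₂=(a−b·0.159)/D = (1.901810−11.612889·0.159)/14.003015 = 0.003953
w* = 0.059464·u + 0.003953·v:
  w_0 = 0.059464·-0.4303 + 0.003953·3.7631 = -0.0107  (Qualcomm)
  w_1 = 0.059464·2.9299 + 0.003953·15.4550 = 0.2353  (Exxon)
  w_2 = 0.059464·0.5224 + 0.003953·8.1894 = 0.0634  (Kellogg)
  w_3 = 0.059464·1.9361 + 0.003953·10.1091 = 0.1551  (Boeing)
  w_4 = 0.059464·4.3279 + 0.003953·23.7581 = 0.3513  (Ford)
  w_5 = 0.059464·1.5345 + 0.003953·13.8043 = 0.1458  (GE)
  w_6 = 0.059464·0.7924 + 0.003953·3.1949 = 0.0597  (Chevron)
Σw_i=1.0000  μᵀw=0.1590
σ²=wᵀΣw=λ₁·μ_p+λ₂ = 0.059464·0.159 + 0.003953 = 0.013408 ≈ 0.0134


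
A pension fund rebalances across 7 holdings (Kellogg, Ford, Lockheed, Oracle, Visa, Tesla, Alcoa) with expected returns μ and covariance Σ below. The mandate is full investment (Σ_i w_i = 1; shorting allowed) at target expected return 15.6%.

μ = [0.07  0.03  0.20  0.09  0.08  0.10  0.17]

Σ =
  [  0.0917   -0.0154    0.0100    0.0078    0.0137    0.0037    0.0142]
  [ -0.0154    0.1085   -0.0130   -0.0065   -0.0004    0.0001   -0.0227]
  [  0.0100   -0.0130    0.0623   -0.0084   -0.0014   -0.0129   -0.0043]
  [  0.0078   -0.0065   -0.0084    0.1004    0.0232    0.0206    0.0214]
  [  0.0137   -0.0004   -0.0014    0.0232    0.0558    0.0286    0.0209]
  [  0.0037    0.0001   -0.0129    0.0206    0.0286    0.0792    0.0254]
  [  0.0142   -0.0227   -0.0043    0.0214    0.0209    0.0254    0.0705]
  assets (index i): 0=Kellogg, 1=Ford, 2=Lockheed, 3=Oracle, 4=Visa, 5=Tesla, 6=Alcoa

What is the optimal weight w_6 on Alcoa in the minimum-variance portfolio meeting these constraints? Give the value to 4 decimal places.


0.2955

x=Σ⁻¹μ = [0.0986  1.3367  3.9320  0.5982  -0.2048  0.9859  2.5857]
y=Σ⁻¹𝟙 = [7.6091  15.9613  21.7442  6.6898  4.9934  8.1904  12.6555]
a=μᵀx=1.409018  b=𝟙ᵀx=9.332344  c=𝟙ᵀy=77.843687  D=ac−b²=22.590502
λ₁=(c·0.156−b)/D = (77.843687·0.156−9.332344)/22.590502 = 0.124445
λ₂=(a−b·0.156)/D = (1.409018−9.332344·0.156)/22.590502 = -0.002073
w* = 0.124445·x + -0.002073·y:
  w_0 = 0.124445·0.0986 + -0.002073·7.6091 = -0.0035  (Kellogg)
  w_1 = 0.124445·1.3367 + -0.002073·15.9613 = 0.1333  (Ford)
  w_2 = 0.124445·3.9320 + -0.002073·21.7442 = 0.4442  (Lockheed)
  w_3 = 0.124445·0.5982 + -0.002073·6.6898 = 0.0606  (Oracle)
  w_4 = 0.124445·-0.2048 + -0.002073·4.9934 = -0.0358  (Visa)
  w_5 = 0.124445·0.9859 + -0.002073·8.1904 = 0.1057  (Tesla)
  w_6 = 0.124445·2.5857 + -0.002073·12.6555 = 0.2955  (Alcoa)
Σw_i=1.0000  μᵀw=0.1560
σ²=wᵀΣw=λ₁·μ_p+λ₂ = 0.124445·0.156 + -0.002073 = 0.017340 ≈ 0.0173


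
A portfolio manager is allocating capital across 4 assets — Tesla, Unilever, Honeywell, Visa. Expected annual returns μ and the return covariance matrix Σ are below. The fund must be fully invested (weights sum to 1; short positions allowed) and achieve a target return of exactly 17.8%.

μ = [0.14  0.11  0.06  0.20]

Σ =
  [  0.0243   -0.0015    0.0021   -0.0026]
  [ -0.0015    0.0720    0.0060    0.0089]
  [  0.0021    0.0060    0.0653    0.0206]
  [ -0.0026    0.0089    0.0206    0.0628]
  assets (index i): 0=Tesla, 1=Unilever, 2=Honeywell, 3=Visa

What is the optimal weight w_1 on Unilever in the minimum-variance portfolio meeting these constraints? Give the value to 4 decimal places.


x=Σ⁻¹μ = [6.2472  1.2751  -0.4779  3.4194]
y=Σ⁻¹𝟙 = [42.5693  12.4362  8.6768  13.0773]
a=μᵀx=1.670075  b=𝟙ᵀx=10.463756  c=𝟙ᵀy=76.759603  D=ac−b²=18.704104
λ₁=(c·0.178−b)/D = (76.759603·0.178−10.463756)/18.704104 = 0.171056
λ₂=(a−b·0.178)/D = (1.670075−10.463756·0.178)/18.704104 = -0.010290
w* = 0.171056·x + -0.010290·y:
  w_0 = 0.171056·6.2472 + -0.010290·42.5693 = 0.6306  (Tesla)
  w_1 = 0.171056·1.2751 + -0.010290·12.4362 = 0.0901  (Unilever)
  w_2 = 0.171056·-0.4779 + -0.010290·8.6768 = -0.1710  (Honeywell)
  w_3 = 0.171056·3.4194 + -0.010290·13.0773 = 0.4503  (Visa)
Σw_i=1.0000  μᵀw=0.1780
σ²=wᵀΣw=λ₁·μ_p+λ₂ = 0.171056·0.178 + -0.010290 = 0.020158 ≈ 0.0202

0.0901


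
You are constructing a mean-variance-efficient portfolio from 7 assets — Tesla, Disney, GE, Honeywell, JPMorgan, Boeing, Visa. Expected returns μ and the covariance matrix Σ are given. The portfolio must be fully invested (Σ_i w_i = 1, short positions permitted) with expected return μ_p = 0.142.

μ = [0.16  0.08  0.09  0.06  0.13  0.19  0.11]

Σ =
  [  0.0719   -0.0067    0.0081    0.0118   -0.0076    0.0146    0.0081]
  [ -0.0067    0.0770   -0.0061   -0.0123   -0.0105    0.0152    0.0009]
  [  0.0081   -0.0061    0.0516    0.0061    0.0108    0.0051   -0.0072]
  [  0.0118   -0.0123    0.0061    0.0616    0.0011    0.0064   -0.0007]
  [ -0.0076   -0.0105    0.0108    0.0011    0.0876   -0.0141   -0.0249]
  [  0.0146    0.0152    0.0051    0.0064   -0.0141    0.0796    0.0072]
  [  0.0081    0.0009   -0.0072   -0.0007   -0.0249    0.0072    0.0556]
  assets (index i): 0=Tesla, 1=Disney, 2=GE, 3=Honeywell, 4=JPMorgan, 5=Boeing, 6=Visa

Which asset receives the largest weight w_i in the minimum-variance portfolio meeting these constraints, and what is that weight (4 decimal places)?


g=Σ⁻¹μ = [1.6981  1.3367  1.1979  0.5800  2.7591  1.9271  2.8579]
h=Σ⁻¹𝟙 = [9.0187  18.9935  17.1621  15.8991  20.9245  6.1352  27.3633]
a=μᵀg=1.560447  b=𝟙ᵀg=12.356841  c=𝟙ᵀh=115.496338  D=ac−b²=27.534353
λ₁=(c·0.142−b)/D = (115.496338·0.142−12.356841)/27.534353 = 0.146858
λ₂=(a−b·0.142)/D = (1.560447−12.356841·0.142)/27.534353 = -0.007054
w* = 0.146858·g + -0.007054·h:
  w_0 = 0.146858·1.6981 + -0.007054·9.0187 = 0.1858  (Tesla)
  w_1 = 0.146858·1.3367 + -0.007054·18.9935 = 0.0623  (Disney)
  w_2 = 0.146858·1.1979 + -0.007054·17.1621 = 0.0549  (GE)
  w_3 = 0.146858·0.5800 + -0.007054·15.8991 = -0.0270  (Honeywell)
  w_4 = 0.146858·2.7591 + -0.007054·20.9245 = 0.2576  (JPMorgan)
  w_5 = 0.146858·1.9271 + -0.007054·6.1352 = 0.2397  (Boeing)
  w_6 = 0.146858·2.8579 + -0.007054·27.3633 = 0.2267  (Visa)
Σw_i=1.0000  μᵀw=0.1420
σ²=wᵀΣw=λ₁·μ_p+λ₂ = 0.146858·0.142 + -0.007054 = 0.013800 ≈ 0.0138

JPMorgan (0.2576)


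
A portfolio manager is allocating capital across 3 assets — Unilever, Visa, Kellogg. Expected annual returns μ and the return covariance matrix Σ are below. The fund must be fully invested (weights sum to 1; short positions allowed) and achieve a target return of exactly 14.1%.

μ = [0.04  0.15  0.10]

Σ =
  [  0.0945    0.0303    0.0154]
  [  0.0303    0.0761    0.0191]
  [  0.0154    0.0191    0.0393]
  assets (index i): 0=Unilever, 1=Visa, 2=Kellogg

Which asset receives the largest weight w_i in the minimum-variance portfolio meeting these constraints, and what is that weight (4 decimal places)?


g=Σ⁻¹μ = [-0.4191  1.6607  1.9017]
h=Σ⁻¹𝟙 = [5.3627  5.8614  20.4952]
a=μᵀg=0.422502  b=𝟙ᵀg=3.143238  c=𝟙ᵀh=31.719294  D=ac−b²=3.521528
λ₁=(c·0.141−b)/D = (31.719294·0.141−3.143238)/3.521528 = 0.377445
λ₂=(a−b·0.141)/D = (0.422502−3.143238·0.141)/3.521528 = -0.005877
w* = 0.377445·g + -0.005877·h:
  w_0 = 0.377445·-0.4191 + -0.005877·5.3627 = -0.1897  (Unilever)
  w_1 = 0.377445·1.6607 + -0.005877·5.8614 = 0.5924  (Visa)
  w_2 = 0.377445·1.9017 + -0.005877·20.4952 = 0.5973  (Kellogg)
Σw_i=1.0000  μᵀw=0.1410
σ²=wᵀΣw=λ₁·μ_p+λ₂ = 0.377445·0.141 + -0.005877 = 0.047343 ≈ 0.0473

Kellogg (0.5973)


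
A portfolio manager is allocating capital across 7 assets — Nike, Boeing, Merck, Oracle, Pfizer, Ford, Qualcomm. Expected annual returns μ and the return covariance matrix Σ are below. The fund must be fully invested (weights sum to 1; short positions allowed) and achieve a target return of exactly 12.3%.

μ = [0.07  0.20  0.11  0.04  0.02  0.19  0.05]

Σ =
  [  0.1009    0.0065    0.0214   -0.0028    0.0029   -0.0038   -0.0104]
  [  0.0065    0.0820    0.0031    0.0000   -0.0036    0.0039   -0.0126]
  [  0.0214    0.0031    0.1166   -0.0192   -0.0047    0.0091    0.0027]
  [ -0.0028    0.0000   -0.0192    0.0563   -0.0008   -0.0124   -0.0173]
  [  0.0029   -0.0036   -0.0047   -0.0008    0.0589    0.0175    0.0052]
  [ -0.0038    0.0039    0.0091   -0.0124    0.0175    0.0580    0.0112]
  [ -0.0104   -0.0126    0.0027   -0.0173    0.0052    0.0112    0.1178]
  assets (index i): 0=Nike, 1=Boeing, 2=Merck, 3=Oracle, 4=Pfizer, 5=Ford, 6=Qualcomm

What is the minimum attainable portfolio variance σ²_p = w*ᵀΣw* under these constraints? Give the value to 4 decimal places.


0.0118

g=Σ⁻¹μ = [0.6573  2.2720  0.7766  1.9845  -0.5678  3.5065  0.6908]
h=Σ⁻¹𝟙 = [9.2033  12.8661  10.3898  29.2111  12.8831  15.2526  12.7106]
a=μᵀg=1.354644  b=𝟙ᵀg=9.319955  c=𝟙ᵀh=102.516520  D=ac−b²=52.011790
λ₁=(c·0.123−b)/D = (102.516520·0.123−9.319955)/52.011790 = 0.063247
λ₂=(a−b·0.123)/D = (1.354644−9.319955·0.123)/52.011790 = 0.004005
w* = 0.063247·g + 0.004005·h:
  w_0 = 0.063247·0.6573 + 0.004005·9.2033 = 0.0784  (Nike)
  w_1 = 0.063247·2.2720 + 0.004005·12.8661 = 0.1952  (Boeing)
  w_2 = 0.063247·0.7766 + 0.004005·10.3898 = 0.0907  (Merck)
  w_3 = 0.063247·1.9845 + 0.004005·29.2111 = 0.2425  (Oracle)
  w_4 = 0.063247·-0.5678 + 0.004005·12.8831 = 0.0157  (Pfizer)
  w_5 = 0.063247·3.5065 + 0.004005·15.2526 = 0.2829  (Ford)
  w_6 = 0.063247·0.6908 + 0.004005·12.7106 = 0.0946  (Qualcomm)
Σw_i=1.0000  μᵀw=0.1230
σ²=wᵀΣw=λ₁·μ_p+λ₂ = 0.063247·0.123 + 0.004005 = 0.011784 ≈ 0.0118


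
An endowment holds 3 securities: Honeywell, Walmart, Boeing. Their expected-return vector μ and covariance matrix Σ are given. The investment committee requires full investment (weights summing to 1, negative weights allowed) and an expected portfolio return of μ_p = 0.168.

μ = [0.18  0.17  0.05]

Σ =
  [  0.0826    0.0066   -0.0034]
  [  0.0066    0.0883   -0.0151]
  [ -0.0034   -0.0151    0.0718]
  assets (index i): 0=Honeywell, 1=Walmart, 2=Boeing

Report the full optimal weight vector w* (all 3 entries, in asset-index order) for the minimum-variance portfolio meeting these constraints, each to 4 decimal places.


x=Σ⁻¹μ = [2.0710  1.9774  1.2103]
y=Σ⁻¹𝟙 = [11.7476  13.4059  17.3032]
a=μᵀx=0.769458  b=𝟙ᵀx=5.258739  c=𝟙ᵀy=42.456765  D=ac−b²=5.014353
λ₁=(c·0.168−b)/D = (42.456765·0.168−5.258739)/5.014353 = 0.373727
λ₂=(a−b·0.168)/D = (0.769458−5.258739·0.168)/5.014353 = -0.022737
w* = 0.373727·x + -0.022737·y:
  w_0 = 0.373727·2.0710 + -0.022737·11.7476 = 0.5069  (Honeywell)
  w_1 = 0.373727·1.9774 + -0.022737·13.4059 = 0.4342  (Walmart)
  w_2 = 0.373727·1.2103 + -0.022737·17.3032 = 0.0589  (Boeing)
Σw_i=1.0000  μᵀw=0.1680
σ²=wᵀΣw=λ₁·μ_p+λ₂ = 0.373727·0.168 + -0.022737 = 0.040049 ≈ 0.0400

0.5069  0.4342  0.0589


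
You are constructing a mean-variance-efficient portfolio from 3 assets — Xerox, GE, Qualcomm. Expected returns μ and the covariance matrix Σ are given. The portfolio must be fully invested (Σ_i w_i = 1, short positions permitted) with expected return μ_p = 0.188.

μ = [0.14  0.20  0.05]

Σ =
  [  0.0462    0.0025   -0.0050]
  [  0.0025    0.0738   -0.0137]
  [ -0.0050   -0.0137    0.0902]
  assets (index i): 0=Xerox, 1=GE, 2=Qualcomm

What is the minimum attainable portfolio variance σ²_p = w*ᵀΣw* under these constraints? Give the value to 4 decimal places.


0.0451

x=Σ⁻¹μ = [3.0020  2.8217  1.1493]
y=Σ⁻¹𝟙 = [22.3946  15.5175  14.6847]
a=μᵀx=1.042082  b=𝟙ᵀx=6.972987  c=𝟙ᵀy=52.596861  D=ac−b²=6.187703
λ₁=(c·0.188−b)/D = (52.596861·0.188−6.972987)/6.187703 = 0.471132
λ₂=(a−b·0.188)/D = (1.042082−6.972987·0.188)/6.187703 = -0.043447
w* = 0.471132·x + -0.043447·y:
  w_0 = 0.471132·3.0020 + -0.043447·22.3946 = 0.4414  (Xerox)
  w_1 = 0.471132·2.8217 + -0.043447·15.5175 = 0.6552  (GE)
  w_2 = 0.471132·1.1493 + -0.043447·14.6847 = -0.0965  (Qualcomm)
Σw_i=1.0000  μᵀw=0.1880
σ²=wᵀΣw=λ₁·μ_p+λ₂ = 0.471132·0.188 + -0.043447 = 0.045125 ≈ 0.0451


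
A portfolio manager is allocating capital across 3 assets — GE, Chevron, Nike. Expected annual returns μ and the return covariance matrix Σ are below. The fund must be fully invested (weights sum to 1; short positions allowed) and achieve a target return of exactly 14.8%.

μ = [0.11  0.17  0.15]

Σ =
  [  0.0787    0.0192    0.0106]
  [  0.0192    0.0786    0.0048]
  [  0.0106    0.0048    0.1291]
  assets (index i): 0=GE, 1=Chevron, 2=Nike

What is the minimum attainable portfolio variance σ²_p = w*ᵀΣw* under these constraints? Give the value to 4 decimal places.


g=Σ⁻¹μ = [0.7945  1.9061  1.0258]
h=Σ⁻¹𝟙 = [9.3700  10.0305  6.6037]
a=μᵀg=0.565306  b=𝟙ᵀg=3.726433  c=𝟙ᵀh=26.004134  D=ac−b²=0.814003
λ₁=(c·0.148−b)/D = (26.004134·0.148−3.726433)/0.814003 = 0.150097
λ₂=(a−b·0.148)/D = (0.565306−3.726433·0.148)/0.814003 = 0.016946
w* = 0.150097·g + 0.016946·h:
  w_0 = 0.150097·0.7945 + 0.016946·9.3700 = 0.2780  (GE)
  w_1 = 0.150097·1.9061 + 0.016946·10.0305 = 0.4561  (Chevron)
  w_2 = 0.150097·1.0258 + 0.016946·6.6037 = 0.2659  (Nike)
Σw_i=1.0000  μᵀw=0.1480
σ²=wᵀΣw=λ₁·μ_p+λ₂ = 0.150097·0.148 + 0.016946 = 0.039161 ≈ 0.0392

0.0392
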